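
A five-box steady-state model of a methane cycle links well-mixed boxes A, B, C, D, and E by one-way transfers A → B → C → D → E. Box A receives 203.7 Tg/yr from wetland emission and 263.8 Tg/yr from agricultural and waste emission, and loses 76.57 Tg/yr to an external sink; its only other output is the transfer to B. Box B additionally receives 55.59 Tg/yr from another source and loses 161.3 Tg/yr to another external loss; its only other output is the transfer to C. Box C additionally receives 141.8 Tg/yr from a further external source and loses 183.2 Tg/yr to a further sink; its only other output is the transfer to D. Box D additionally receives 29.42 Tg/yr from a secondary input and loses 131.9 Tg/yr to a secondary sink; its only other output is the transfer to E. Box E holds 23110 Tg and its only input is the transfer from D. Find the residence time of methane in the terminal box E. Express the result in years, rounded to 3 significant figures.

164 yr

Box A: F(A→B) = (203.7 + 263.8) − 76.57 = 390.93 Tg/yr.
Box B: F(B→C) = (390.93 + 55.59) − 161.3 = 285.22 Tg/yr.
Box C: F(C→D) = (285.22 + 141.8) − 183.2 = 243.82 Tg/yr.
Box D: F(D→E) = (243.82 + 29.42) − 131.9 = 141.34 Tg/yr.
Box E throughput = its input = 141.34 Tg/yr; τ = 23110 / 141.34 = 163.5 yr.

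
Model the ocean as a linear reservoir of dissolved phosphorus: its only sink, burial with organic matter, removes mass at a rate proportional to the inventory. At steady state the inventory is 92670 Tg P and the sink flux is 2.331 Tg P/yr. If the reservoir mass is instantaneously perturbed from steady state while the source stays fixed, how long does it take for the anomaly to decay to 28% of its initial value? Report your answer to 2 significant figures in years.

For a linear reservoir the anomaly decays as exp(−t/τ) with τ = M/F = 92670/2.331 = 39760 yr.
exp(−t/τ) = 0.28 ⇒ t = −τ ln(0.28) = 39760 × 1.273 = 50610 yr.

51000 yr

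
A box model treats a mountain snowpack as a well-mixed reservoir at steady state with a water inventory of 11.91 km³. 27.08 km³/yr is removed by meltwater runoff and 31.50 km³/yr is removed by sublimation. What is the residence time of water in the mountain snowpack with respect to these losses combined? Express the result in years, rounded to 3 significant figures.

0.203 yr

Total removal = 27.08 + 31.50 = 58.580 km³/yr.
τ = M / ΣF_out = 11.91 / 58.580 = 0.2033 yr.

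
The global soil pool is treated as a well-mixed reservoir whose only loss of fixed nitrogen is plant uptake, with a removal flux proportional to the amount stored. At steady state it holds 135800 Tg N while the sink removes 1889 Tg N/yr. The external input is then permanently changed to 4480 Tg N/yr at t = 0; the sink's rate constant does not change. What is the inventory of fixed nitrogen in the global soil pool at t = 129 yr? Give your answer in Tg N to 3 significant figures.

291000 Tg N

τ = M₀/F₀ = 135800/1889 = 71.89 yr; rate constant k = 1/τ.
New steady state M_∞ = F₁/k = F₁·τ = 4480 × 71.89 = 322070 Tg N.
M(t) = M_∞ + (M₀ − M_∞)·e^(−t/τ); t/τ = 129/71.89 = 1.794, so e^(−t/τ) = 0.1662.
M(t) = 322070 − 186300 × 0.1662 = 291100 Tg N.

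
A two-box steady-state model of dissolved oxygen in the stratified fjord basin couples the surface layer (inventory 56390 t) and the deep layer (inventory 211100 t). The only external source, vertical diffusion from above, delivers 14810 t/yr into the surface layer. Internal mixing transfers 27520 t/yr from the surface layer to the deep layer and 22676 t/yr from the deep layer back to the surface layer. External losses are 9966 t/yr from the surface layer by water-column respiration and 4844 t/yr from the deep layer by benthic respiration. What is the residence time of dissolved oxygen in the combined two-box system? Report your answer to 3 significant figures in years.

18.1 yr

Treat the two boxes together as one reservoir: the mixing fluxes between them are internal recycling, so τ = ΣM / Σ(external losses).
M_total = 56390 + 211100 = 267490 t.
ΣF_external_out = 9966 + 4844 = 14810 t/yr.
τ = M_total / ΣF_ext = 267490 / 14810 = 18.06 yr.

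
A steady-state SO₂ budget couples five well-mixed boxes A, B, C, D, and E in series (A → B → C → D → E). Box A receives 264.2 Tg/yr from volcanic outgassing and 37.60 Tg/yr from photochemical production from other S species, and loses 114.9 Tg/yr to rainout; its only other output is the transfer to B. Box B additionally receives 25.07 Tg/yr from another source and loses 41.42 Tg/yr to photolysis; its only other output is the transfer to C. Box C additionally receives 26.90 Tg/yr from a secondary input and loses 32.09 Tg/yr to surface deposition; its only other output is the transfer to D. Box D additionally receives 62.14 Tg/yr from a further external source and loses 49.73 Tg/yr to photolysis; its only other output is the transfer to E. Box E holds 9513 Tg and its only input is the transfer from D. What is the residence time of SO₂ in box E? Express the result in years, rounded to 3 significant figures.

Box A: F(A→B) = (264.2 + 37.60) − 114.9 = 186.90 Tg/yr.
Box B: F(B→C) = (186.90 + 25.07) − 41.42 = 170.55 Tg/yr.
Box C: F(C→D) = (170.55 + 26.90) − 32.09 = 165.36 Tg/yr.
Box D: F(D→E) = (165.36 + 62.14) − 49.73 = 177.77 Tg/yr.
Box E throughput = its input = 177.77 Tg/yr; τ = 9513 / 177.77 = 53.51 yr.

53.5 yr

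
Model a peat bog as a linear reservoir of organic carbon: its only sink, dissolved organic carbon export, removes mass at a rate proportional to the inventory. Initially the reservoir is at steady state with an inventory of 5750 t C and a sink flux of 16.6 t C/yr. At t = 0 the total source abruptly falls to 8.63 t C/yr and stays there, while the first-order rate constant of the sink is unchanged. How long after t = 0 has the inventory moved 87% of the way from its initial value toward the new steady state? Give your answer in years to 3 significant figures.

τ = M₀/F₀ = 5750/16.6 = 346.4 yr.
The remaining gap fraction is e^(−t/τ); 87% covered ⇒ e^(−t/τ) = 0.130.
t = −τ ln(0.130) = 346.4 × 2.040 = 706.7 yr.

707 yr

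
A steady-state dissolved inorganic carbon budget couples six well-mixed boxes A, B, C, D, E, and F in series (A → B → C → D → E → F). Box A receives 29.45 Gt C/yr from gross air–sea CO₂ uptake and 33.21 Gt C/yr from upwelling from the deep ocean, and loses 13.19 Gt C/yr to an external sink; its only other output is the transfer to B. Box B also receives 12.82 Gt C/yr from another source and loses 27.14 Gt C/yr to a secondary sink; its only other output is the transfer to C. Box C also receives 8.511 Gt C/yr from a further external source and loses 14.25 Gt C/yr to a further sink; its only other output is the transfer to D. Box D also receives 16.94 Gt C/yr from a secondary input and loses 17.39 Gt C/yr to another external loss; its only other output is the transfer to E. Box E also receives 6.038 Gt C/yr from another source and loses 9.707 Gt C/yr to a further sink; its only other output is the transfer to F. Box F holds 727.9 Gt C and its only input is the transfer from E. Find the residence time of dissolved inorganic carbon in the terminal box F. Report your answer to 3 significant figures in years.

Box A: F(A→B) = (29.45 + 33.21) − 13.19 = 49.470 Gt C/yr.
Box B: F(B→C) = (49.470 + 12.82) − 27.14 = 35.150 Gt C/yr.
Box C: F(C→D) = (35.150 + 8.511) − 14.25 = 29.411 Gt C/yr.
Box D: F(D→E) = (29.411 + 16.94) − 17.39 = 28.961 Gt C/yr.
Box E: F(E→F) = (28.961 + 6.038) − 9.707 = 25.292 Gt C/yr.
Box F throughput = its input = 25.292 Gt C/yr; τ = 727.9 / 25.292 = 28.78 yr.

28.8 yr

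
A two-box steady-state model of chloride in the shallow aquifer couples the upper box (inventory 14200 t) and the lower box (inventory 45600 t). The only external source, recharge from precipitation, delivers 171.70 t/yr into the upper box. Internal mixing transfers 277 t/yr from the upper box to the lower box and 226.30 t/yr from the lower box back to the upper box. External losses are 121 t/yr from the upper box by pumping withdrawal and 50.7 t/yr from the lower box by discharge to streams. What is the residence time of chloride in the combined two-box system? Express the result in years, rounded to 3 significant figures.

For the system as a whole, the A↔B exchange is internal and contributes nothing to the throughput; only the external sinks remove mass.
M_total = 14200 + 45600 = 59800 t.
ΣF_external_out = 121 + 50.7 = 171.70 t/yr.
τ = M_total / ΣF_ext = 59800 / 171.70 = 348.3 yr.

348 yr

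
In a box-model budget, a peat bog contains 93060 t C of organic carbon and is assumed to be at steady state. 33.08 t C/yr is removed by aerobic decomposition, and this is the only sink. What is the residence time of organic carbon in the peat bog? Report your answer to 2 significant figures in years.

τ = M / F = 93060 / 33.08 = 2813 yr.

2800 yr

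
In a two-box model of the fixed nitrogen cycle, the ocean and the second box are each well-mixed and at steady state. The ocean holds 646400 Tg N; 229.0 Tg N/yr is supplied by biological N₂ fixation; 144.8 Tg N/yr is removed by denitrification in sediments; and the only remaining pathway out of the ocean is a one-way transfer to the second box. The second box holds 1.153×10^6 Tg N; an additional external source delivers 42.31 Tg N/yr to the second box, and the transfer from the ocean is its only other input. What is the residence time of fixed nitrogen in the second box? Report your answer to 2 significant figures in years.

9100 yr

Balance the ocean: ΣF_in = 229.00 Tg N/yr.
Transfer to the second box = ΣF_in − (144.8) = 84.200 Tg N/yr.
Total input to the second box = 84.200 + 42.31 = 126.51 Tg N/yr; at steady state this equals its total output.
τ = M / F = 1.153×10^6 / 126.51 = 9114 yr.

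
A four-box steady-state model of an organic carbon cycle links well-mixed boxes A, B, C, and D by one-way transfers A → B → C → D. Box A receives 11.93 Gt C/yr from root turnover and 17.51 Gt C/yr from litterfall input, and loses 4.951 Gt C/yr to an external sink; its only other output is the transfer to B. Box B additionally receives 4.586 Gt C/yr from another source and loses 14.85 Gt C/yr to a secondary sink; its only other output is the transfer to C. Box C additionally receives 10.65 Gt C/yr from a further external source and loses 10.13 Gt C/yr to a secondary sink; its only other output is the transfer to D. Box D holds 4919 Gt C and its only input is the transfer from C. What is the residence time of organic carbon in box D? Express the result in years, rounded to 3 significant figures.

Box A: F(A→B) = (11.93 + 17.51) − 4.951 = 24.489 Gt C/yr.
Box B: F(B→C) = (24.489 + 4.586) − 14.85 = 14.225 Gt C/yr.
Box C: F(C→D) = (14.225 + 10.65) − 10.13 = 14.745 Gt C/yr.
Box D throughput = its input = 14.745 Gt C/yr; τ = 4919 / 14.745 = 333.6 yr.

334 yr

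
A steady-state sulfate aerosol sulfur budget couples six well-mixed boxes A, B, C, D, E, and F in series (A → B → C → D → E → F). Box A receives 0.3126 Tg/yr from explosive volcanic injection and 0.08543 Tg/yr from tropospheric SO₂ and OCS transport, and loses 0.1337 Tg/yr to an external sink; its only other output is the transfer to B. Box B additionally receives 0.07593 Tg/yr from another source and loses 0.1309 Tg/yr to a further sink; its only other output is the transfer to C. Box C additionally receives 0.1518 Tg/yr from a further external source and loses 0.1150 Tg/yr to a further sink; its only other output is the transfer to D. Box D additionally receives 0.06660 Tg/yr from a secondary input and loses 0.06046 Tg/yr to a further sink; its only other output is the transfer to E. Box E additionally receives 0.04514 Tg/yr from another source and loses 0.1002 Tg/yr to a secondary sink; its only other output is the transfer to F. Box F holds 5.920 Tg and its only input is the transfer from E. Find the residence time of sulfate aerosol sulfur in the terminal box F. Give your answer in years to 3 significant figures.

30.0 yr

Box A: F(A→B) = (0.3126 + 0.08543) − 0.1337 = 0.26433 Tg/yr.
Box B: F(B→C) = (0.26433 + 0.07593) − 0.1309 = 0.20936 Tg/yr.
Box C: F(C→D) = (0.20936 + 0.1518) − 0.1150 = 0.24616 Tg/yr.
Box D: F(D→E) = (0.24616 + 0.06660) − 0.06046 = 0.25230 Tg/yr.
Box E: F(E→F) = (0.25230 + 0.04514) − 0.1002 = 0.19724 Tg/yr.
Box F throughput = its input = 0.19724 Tg/yr; τ = 5.920 / 0.19724 = 30.01 yr.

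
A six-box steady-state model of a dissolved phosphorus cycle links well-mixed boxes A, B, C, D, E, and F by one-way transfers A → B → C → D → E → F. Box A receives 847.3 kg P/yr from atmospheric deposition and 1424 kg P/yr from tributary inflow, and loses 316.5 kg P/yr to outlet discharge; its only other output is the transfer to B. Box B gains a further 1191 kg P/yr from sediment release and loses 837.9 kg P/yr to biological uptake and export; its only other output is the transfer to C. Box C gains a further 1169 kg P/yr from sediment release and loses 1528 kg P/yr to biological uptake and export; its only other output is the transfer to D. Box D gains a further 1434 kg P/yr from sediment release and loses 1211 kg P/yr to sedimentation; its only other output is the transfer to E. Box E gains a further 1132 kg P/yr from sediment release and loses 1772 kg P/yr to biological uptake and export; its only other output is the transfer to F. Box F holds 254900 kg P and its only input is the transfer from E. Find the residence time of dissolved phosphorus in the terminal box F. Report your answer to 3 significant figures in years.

Box A: F(A→B) = (847.3 + 1424) − 316.5 = 1954.8 kg P/yr.
Box B: F(B→C) = (1954.8 + 1191) − 837.9 = 2307.9 kg P/yr.
Box C: F(C→D) = (2307.9 + 1169) − 1528 = 1948.9 kg P/yr.
Box D: F(D→E) = (1948.9 + 1434) − 1211 = 2171.9 kg P/yr.
Box E: F(E→F) = (2171.9 + 1132) − 1772 = 1531.9 kg P/yr.
Box F throughput = its input = 1531.9 kg P/yr; τ = 254900 / 1531.9 = 166.4 yr.

166 yr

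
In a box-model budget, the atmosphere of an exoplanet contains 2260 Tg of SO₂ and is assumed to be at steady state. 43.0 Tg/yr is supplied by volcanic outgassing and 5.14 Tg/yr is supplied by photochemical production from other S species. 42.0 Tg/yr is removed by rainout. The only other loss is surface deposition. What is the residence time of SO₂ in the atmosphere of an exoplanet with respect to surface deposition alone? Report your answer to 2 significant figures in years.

370 yr

At steady state ΣF_in = ΣF_out.
ΣF_in = 43.0 + 5.14 = 48.140 Tg/yr.
Surface deposition flux = ΣF_in − (42.0) = 48.140 − 42.00 = 6.140 Tg/yr.
τ = M / F = 2260 / 6.140 = 368.1 yr.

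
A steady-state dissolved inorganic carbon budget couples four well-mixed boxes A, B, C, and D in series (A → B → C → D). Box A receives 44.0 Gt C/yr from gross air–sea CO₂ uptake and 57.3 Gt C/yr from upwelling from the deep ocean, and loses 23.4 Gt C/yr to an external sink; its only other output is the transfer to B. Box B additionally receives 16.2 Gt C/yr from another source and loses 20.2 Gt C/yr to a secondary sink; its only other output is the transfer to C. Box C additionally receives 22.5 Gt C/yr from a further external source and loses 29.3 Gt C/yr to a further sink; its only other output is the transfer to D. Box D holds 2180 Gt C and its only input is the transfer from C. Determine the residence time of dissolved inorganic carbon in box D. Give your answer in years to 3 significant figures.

Box A: F(A→B) = (44.0 + 57.3) − 23.4 = 77.900 Gt C/yr.
Box B: F(B→C) = (77.900 + 16.2) − 20.2 = 73.900 Gt C/yr.
Box C: F(C→D) = (73.900 + 22.5) − 29.3 = 67.100 Gt C/yr.
Box D throughput = its input = 67.100 Gt C/yr; τ = 2180 / 67.100 = 32.49 yr.

32.5 yr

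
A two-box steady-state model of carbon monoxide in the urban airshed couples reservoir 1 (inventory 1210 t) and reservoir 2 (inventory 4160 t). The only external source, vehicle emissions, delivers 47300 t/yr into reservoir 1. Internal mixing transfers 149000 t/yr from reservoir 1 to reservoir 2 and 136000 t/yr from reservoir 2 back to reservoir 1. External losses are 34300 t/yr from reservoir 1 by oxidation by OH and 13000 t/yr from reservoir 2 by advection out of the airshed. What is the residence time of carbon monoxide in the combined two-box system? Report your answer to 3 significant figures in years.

For the system as a whole, the A↔B exchange is internal and contributes nothing to the throughput; only the external sinks remove mass.
M_total = 1210 + 4160 = 5370.0 t.
ΣF_external_out = 34300 + 13000 = 47300 t/yr.
τ = M_total / ΣF_ext = 5370.0 / 47300 = 0.1135 yr.

0.114 yr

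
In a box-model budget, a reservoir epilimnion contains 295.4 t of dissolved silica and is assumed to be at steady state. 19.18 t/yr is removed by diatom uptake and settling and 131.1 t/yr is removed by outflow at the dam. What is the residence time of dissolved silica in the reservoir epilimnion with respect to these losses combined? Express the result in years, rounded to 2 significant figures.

Total removal = 19.18 + 131.1 = 150.28 t/yr.
τ = M / ΣF_out = 295.4 / 150.28 = 1.966 yr.

2.0 yr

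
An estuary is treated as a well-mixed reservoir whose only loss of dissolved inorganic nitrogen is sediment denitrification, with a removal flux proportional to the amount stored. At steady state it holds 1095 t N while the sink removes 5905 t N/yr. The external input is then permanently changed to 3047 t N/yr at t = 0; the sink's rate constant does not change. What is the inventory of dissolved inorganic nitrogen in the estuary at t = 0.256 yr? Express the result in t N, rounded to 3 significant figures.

The sink rate constant is k = F₀/M₀ = 5905/1095 = 5.393 yr⁻¹.
Solving dM/dt = F₁ − kM with M(0) = M₀ gives M(t) = F₁/k + (M₀ − F₁/k)·e^(−kt).
F₁/k = 3047/5.393 = 565.02 t N; kt = 5.393 × 0.256 = 1.381, e^(−kt) = 0.2514.
M(0.256) = 565.02 + (1095 − 565.02) × 0.2514 = 565.02 + 133.3 = 698.28 t N.

698 t N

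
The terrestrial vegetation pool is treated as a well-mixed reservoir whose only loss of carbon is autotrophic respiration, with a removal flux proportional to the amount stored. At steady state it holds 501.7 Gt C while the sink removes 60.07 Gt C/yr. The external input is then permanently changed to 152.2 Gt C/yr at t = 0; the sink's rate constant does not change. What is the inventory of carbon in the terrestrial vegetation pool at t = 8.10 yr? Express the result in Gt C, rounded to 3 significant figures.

979 Gt C

τ = M₀/F₀ = 501.7/60.07 = 8.352 yr; rate constant k = 1/τ.
New steady state M_∞ = F₁/k = F₁·τ = 152.2 × 8.352 = 1271.2 Gt C.
M(t) = M_∞ + (M₀ − M_∞)·e^(−t/τ); t/τ = 8.10/8.352 = 0.9698, so e^(−t/τ) = 0.3791.
M(t) = 1271.2 − 769.5 × 0.3791 = 979.42 Gt C.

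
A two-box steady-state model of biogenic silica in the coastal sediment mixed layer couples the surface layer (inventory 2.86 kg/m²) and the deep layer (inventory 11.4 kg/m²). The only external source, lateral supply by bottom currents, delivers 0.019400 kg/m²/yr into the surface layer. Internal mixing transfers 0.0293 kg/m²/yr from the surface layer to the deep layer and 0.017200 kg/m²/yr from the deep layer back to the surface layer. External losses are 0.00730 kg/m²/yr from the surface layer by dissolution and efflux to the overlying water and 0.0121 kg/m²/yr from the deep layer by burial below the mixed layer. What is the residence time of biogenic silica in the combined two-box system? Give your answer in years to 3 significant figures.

Residence time in the combined system uses the total inventory and the total *external* removal — internal exchanges between the two boxes cancel.
M_total = 2.86 + 11.4 = 14.260 kg/m².
ΣF_external_out = 0.00730 + 0.0121 = 0.019400 kg/m²/yr.
τ = M_total / ΣF_ext = 14.260 / 0.019400 = 735.1 yr.

735 yr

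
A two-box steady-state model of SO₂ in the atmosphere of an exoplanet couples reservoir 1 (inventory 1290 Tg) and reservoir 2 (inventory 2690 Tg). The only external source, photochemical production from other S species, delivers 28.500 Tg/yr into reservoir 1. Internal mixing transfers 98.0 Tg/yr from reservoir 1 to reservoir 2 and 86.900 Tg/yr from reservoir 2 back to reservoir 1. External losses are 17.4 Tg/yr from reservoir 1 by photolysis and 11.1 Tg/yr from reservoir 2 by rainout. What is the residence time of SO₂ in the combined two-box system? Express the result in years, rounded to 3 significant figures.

Residence time in the combined system uses the total inventory and the total *external* removal — internal exchanges between the two boxes cancel.
M_total = 1290 + 2690 = 3980.0 Tg.
ΣF_external_out = 17.4 + 11.1 = 28.500 Tg/yr.
τ = M_total / ΣF_ext = 3980.0 / 28.500 = 139.6 yr.

140 yr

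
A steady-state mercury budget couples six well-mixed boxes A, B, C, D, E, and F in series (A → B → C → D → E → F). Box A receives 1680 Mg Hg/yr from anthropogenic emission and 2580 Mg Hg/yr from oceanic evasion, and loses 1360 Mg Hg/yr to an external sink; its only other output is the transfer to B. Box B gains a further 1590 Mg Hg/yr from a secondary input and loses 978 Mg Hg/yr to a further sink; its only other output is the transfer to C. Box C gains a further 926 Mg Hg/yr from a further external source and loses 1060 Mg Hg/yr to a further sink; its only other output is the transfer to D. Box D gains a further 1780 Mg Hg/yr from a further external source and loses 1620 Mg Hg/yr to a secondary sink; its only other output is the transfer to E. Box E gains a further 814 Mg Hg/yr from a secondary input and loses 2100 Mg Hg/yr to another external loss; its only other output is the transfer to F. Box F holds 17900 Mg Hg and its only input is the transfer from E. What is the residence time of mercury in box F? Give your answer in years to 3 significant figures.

7.95 yr

Box A: F(A→B) = (1680 + 2580) − 1360 = 2900.0 Mg Hg/yr.
Box B: F(B→C) = (2900.0 + 1590) − 978 = 3512.0 Mg Hg/yr.
Box C: F(C→D) = (3512.0 + 926) − 1060 = 3378.0 Mg Hg/yr.
Box D: F(D→E) = (3378.0 + 1780) − 1620 = 3538.0 Mg Hg/yr.
Box E: F(E→F) = (3538.0 + 814) − 2100 = 2252.0 Mg Hg/yr.
Box F throughput = its input = 2252.0 Mg Hg/yr; τ = 17900 / 2252.0 = 7.948 yr.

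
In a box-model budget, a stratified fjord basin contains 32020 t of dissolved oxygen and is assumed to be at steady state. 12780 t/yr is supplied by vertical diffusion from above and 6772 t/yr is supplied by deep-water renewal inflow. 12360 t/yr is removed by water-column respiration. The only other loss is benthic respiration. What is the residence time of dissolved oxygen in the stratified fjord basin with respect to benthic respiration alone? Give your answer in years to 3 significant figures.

At steady state ΣF_in = ΣF_out.
ΣF_in = 12780 + 6772 = 19552 t/yr.
Benthic respiration flux = ΣF_in − (12360) = 19552 − 12360 = 7192 t/yr.
τ = M / F = 32020 / 7192 = 4.452 yr.

4.45 yr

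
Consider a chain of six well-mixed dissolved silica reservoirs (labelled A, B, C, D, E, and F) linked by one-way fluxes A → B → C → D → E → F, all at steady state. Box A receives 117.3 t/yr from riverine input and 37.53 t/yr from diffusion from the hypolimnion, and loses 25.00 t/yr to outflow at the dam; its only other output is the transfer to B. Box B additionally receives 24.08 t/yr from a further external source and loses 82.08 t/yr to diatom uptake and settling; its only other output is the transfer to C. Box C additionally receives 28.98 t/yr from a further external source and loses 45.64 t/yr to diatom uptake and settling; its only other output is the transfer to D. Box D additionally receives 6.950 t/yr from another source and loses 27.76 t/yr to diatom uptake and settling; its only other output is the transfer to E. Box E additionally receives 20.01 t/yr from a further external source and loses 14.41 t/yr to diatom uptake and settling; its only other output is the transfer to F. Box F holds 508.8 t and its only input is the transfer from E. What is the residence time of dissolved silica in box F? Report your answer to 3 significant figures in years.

Box A: F(A→B) = (117.3 + 37.53) − 25.00 = 129.83 t/yr.
Box B: F(B→C) = (129.83 + 24.08) − 82.08 = 71.830 t/yr.
Box C: F(C→D) = (71.830 + 28.98) − 45.64 = 55.170 t/yr.
Box D: F(D→E) = (55.170 + 6.950) − 27.76 = 34.360 t/yr.
Box E: F(E→F) = (34.360 + 20.01) − 14.41 = 39.960 t/yr.
Box F throughput = its input = 39.960 t/yr; τ = 508.8 / 39.960 = 12.73 yr.

12.7 yr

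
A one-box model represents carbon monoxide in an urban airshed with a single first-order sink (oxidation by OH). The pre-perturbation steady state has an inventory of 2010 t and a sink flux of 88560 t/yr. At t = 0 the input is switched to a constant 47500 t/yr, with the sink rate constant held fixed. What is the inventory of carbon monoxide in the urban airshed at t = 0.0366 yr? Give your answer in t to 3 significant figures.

1260 t

Residence time τ = M₀/F₀ = 0.02270 yr. The eventual steady state is M_∞ = M₀·(F₁/F₀) = 2010 × 47500/88560 = 1078.1 t.
The anomaly ΔM(t) = M(t) − M_∞ decays as ΔM₀·e^(−t/τ) with ΔM₀ = 2010 − 1078.1 = 931.9 t.
At t = 0.0366 yr, e^(−t/τ) = e^(−1.613) = 0.1994, so ΔM = 185.8 t and M = 1078.1 + 185.8 = 1263.9 t.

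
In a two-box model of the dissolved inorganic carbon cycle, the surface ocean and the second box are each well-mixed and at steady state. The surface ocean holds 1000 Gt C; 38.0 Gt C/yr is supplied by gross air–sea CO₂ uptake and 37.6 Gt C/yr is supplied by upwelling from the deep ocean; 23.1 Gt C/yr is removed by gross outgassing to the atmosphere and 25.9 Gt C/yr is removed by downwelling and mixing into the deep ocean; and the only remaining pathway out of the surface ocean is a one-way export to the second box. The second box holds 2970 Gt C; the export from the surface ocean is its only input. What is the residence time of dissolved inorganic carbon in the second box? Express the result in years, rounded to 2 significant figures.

110 yr

Balance the surface ocean: ΣF_in = 38.0 + 37.6 = 75.600 Gt C/yr.
Export to the second box = ΣF_in − (23.1 + 25.9) = 26.600 Gt C/yr.
At steady state the output of the second box equals its input, 26.600 Gt C/yr.
τ = M / F = 2970 / 26.600 = 111.7 yr.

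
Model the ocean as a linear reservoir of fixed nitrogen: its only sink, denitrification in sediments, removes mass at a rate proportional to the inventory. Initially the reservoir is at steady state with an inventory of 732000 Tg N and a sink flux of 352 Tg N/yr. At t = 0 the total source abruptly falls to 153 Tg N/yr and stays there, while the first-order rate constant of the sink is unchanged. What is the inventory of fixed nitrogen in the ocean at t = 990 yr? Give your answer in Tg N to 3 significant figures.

575000 Tg N

The sink rate constant is k = F₀/M₀ = 352/732000 = 0.0004809 yr⁻¹.
Solving dM/dt = F₁ − kM with M(0) = M₀ gives M(t) = F₁/k + (M₀ − F₁/k)·e^(−kt).
F₁/k = 153/0.0004809 = 318170 Tg N; kt = 0.0004809 × 990 = 0.4761, e^(−kt) = 0.6212.
M(990) = 318170 + (732000 − 318170) × 0.6212 = 318170 + 257100 = 575250 Tg N.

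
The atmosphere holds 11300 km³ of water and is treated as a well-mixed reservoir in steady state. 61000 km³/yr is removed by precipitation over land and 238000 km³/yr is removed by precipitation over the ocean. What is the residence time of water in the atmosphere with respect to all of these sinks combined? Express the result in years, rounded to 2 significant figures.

Total removal flux = 61000 + 238000 = 299000 km³/yr.
τ = M / ΣF_out = 11300 / 299000 = 0.03779 yr.

0.038 yr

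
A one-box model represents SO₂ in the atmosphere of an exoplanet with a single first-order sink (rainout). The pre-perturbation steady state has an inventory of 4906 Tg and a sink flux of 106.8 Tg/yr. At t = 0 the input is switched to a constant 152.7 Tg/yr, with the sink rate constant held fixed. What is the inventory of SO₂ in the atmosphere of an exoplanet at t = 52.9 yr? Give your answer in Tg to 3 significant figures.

6350 Tg

Residence time τ = M₀/F₀ = 45.94 yr. The eventual steady state is M_∞ = M₀·(F₁/F₀) = 4906 × 152.7/106.8 = 7014.5 Tg.
The anomaly ΔM(t) = M(t) − M_∞ decays as ΔM₀·e^(−t/τ) with ΔM₀ = 4906 − 7014.5 = −2108 Tg.
At t = 52.9 yr, e^(−t/τ) = e^(−1.152) = 0.3161, so ΔM = −666.6 Tg and M = 7014.5 − 666.6 = 6347.9 Tg.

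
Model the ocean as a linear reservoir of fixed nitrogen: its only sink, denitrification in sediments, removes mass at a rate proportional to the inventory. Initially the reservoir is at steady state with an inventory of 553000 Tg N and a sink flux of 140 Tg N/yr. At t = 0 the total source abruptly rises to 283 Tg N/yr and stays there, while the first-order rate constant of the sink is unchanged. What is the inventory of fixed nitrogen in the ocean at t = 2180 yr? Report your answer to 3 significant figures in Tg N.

793000 Tg N

Residence time τ = M₀/F₀ = 3950 yr. The eventual steady state is M_∞ = M₀·(F₁/F₀) = 553000 × 283/140 = 1.1178×10^6 Tg N.
The anomaly ΔM(t) = M(t) − M_∞ decays as ΔM₀·e^(−t/τ) with ΔM₀ = 553000 − 1.1178×10^6 = −564800 Tg N.
At t = 2180 yr, e^(−t/τ) = e^(−0.5519) = 0.5759, so ΔM = −325300 Tg N and M = 1.1178×10^6 − 325300 = 792580 Tg N.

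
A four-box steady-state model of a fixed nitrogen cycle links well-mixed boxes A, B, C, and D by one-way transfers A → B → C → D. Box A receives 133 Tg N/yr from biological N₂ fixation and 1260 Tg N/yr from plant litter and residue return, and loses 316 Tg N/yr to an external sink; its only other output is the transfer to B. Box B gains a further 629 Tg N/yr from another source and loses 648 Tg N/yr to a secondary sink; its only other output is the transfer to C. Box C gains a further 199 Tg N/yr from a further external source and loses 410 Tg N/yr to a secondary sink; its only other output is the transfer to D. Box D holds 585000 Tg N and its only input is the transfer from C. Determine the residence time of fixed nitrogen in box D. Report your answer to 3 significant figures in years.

691 yr

Box A: F(A→B) = (133 + 1260) − 316 = 1077.0 Tg N/yr.
Box B: F(B→C) = (1077.0 + 629) − 648 = 1058.0 Tg N/yr.
Box C: F(C→D) = (1058.0 + 199) − 410 = 847.00 Tg N/yr.
Box D throughput = its input = 847.00 Tg N/yr; τ = 585000 / 847.00 = 690.7 yr.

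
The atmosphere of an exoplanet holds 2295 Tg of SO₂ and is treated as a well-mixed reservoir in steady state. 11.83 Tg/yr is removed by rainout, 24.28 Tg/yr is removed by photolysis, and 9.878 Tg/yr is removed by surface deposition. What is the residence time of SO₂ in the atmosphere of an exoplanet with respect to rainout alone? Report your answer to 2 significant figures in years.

Residence time with respect to a single sink: τ = M / F_sink.
τ = 2295 / 11.83 = 194.0 yr.

190 yr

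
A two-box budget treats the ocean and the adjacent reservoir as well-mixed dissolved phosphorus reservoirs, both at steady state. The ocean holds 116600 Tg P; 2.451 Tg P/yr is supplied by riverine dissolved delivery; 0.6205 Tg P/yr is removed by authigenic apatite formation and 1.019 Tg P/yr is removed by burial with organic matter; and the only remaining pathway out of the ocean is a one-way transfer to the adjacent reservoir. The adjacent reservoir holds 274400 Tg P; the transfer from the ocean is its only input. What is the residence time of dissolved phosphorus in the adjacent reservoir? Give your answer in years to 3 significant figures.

Balance the ocean: ΣF_in = 2.4510 Tg P/yr.
Transfer to the adjacent reservoir = ΣF_in − (0.6205 + 1.019) = 0.81150 Tg P/yr.
At steady state the output of the adjacent reservoir equals its input, 0.81150 Tg P/yr.
τ = M / F = 274400 / 0.81150 = 338100 yr.

338000 yr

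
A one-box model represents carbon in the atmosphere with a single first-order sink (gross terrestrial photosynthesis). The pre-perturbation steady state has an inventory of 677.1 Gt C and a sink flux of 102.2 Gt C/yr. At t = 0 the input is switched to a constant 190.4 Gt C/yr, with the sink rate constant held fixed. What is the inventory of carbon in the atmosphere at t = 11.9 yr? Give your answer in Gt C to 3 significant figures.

Residence time τ = M₀/F₀ = 6.625 yr. The eventual steady state is M_∞ = M₀·(F₁/F₀) = 677.1 × 190.4/102.2 = 1261.4 Gt C.
The anomaly ΔM(t) = M(t) − M_∞ decays as ΔM₀·e^(−t/τ) with ΔM₀ = 677.1 − 1261.4 = −584.3 Gt C.
At t = 11.9 yr, e^(−t/τ) = e^(−1.796) = 0.1659, so ΔM = −96.96 Gt C and M = 1261.4 − 96.96 = 1164.5 Gt C.

1160 Gt C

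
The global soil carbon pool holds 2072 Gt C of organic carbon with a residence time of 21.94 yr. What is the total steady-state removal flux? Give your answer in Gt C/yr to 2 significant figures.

94 Gt C/yr

F = M / τ = 2072 / 21.94 = 94.44 Gt C/yr.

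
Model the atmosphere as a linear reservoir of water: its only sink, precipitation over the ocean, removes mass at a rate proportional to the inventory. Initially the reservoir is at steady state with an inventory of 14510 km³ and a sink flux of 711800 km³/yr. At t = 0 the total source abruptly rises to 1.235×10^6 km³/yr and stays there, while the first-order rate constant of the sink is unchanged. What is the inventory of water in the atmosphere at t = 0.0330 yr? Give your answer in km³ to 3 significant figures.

Residence time τ = M₀/F₀ = 0.02038 yr. The eventual steady state is M_∞ = M₀·(F₁/F₀) = 14510 × 1.235×10^6/711800 = 25175 km³.
The anomaly ΔM(t) = M(t) − M_∞ decays as ΔM₀·e^(−t/τ) with ΔM₀ = 14510 − 25175 = −10670 km³.
At t = 0.0330 yr, e^(−t/τ) = e^(−1.619) = 0.1981, so ΔM = −2113 km³ and M = 25175 − 2113 = 23062 km³.

23100 km³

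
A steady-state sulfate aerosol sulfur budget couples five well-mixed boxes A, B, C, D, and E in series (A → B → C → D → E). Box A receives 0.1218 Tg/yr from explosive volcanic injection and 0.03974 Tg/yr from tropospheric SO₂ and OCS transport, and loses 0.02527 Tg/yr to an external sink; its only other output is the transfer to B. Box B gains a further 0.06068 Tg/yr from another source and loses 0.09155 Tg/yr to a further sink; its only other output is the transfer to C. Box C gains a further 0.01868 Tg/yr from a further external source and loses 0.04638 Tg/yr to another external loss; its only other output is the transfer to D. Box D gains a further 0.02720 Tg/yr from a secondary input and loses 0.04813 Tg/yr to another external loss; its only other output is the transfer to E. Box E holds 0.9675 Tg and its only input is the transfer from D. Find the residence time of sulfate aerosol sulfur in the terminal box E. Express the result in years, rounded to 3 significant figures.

Box A: F(A→B) = (0.1218 + 0.03974) − 0.02527 = 0.13627 Tg/yr.
Box B: F(B→C) = (0.13627 + 0.06068) − 0.09155 = 0.10540 Tg/yr.
Box C: F(C→D) = (0.10540 + 0.01868) − 0.04638 = 0.077700 Tg/yr.
Box D: F(D→E) = (0.077700 + 0.02720) − 0.04813 = 0.056770 Tg/yr.
Box E throughput = its input = 0.056770 Tg/yr; τ = 0.9675 / 0.056770 = 17.04 yr.

17.0 yr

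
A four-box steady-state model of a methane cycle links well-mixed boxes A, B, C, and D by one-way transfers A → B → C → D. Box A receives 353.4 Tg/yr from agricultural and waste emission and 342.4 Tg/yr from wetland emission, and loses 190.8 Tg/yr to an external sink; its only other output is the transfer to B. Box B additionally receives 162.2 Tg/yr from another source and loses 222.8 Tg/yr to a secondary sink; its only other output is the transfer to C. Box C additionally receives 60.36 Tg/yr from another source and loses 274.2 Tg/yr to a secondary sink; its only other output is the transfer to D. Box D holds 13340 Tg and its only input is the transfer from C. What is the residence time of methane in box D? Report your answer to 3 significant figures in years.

57.9 yr

Box A: F(A→B) = (353.4 + 342.4) − 190.8 = 505.00 Tg/yr.
Box B: F(B→C) = (505.00 + 162.2) − 222.8 = 444.40 Tg/yr.
Box C: F(C→D) = (444.40 + 60.36) − 274.2 = 230.56 Tg/yr.
Box D throughput = its input = 230.56 Tg/yr; τ = 13340 / 230.56 = 57.86 yr.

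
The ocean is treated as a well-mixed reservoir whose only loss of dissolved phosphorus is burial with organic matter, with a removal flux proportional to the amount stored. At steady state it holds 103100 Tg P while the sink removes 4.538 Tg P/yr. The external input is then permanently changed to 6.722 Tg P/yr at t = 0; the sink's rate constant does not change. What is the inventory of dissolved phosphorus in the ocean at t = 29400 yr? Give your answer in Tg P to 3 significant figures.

139000 Tg P

τ = M₀/F₀ = 103100/4.538 = 22720 yr; rate constant k = 1/τ.
New steady state M_∞ = F₁/k = F₁·τ = 6.722 × 22720 = 152720 Tg P.
M(t) = M_∞ + (M₀ − M_∞)·e^(−t/τ); t/τ = 29400/22720 = 1.294, so e^(−t/τ) = 0.2742.
M(t) = 152720 − 49620 × 0.2742 = 139120 Tg P.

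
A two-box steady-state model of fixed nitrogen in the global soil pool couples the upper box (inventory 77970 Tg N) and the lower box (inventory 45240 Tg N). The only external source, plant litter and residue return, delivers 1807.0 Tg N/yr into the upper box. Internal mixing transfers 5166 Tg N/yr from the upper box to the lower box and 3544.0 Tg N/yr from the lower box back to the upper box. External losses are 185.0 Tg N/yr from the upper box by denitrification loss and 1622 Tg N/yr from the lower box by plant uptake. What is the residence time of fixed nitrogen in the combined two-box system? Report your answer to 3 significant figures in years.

68.2 yr

Treat the two boxes together as one reservoir: the mixing fluxes between them are internal recycling, so τ = ΣM / Σ(external losses).
M_total = 77970 + 45240 = 123210 Tg N.
ΣF_external_out = 185.0 + 1622 = 1807.0 Tg N/yr.
τ = M_total / ΣF_ext = 123210 / 1807.0 = 68.18 yr.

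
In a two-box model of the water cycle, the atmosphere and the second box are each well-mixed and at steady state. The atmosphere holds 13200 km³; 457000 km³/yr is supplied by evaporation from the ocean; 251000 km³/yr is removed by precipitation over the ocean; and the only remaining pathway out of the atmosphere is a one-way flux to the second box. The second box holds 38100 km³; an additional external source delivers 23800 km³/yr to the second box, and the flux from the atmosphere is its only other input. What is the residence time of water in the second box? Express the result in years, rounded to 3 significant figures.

Balance the atmosphere: ΣF_in = 457000 km³/yr.
Flux to the second box = ΣF_in − (251000) = 206000 km³/yr.
Total input to the second box = 206000 + 23800 = 229800 km³/yr; at steady state this equals its total output.
τ = M / F = 38100 / 229800 = 0.1658 yr.

0.166 yr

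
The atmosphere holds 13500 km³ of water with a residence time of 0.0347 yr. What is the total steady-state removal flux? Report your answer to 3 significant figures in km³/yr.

389000 km³/yr

F = M / τ = 13500 / 0.0347 = 389000 km³/yr.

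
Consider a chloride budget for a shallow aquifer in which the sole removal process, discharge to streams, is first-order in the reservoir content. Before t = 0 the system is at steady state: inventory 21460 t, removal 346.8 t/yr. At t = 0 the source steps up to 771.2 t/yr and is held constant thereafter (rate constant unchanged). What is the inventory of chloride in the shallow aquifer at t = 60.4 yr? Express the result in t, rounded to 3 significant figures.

37800 t

Residence time τ = M₀/F₀ = 61.88 yr. The eventual steady state is M_∞ = M₀·(F₁/F₀) = 21460 × 771.2/346.8 = 47722 t.
The anomaly ΔM(t) = M(t) − M_∞ decays as ΔM₀·e^(−t/τ) with ΔM₀ = 21460 − 47722 = −26260 t.
At t = 60.4 yr, e^(−t/τ) = e^(−0.9761) = 0.3768, so ΔM = −9895 t and M = 47722 − 9895 = 37827 t.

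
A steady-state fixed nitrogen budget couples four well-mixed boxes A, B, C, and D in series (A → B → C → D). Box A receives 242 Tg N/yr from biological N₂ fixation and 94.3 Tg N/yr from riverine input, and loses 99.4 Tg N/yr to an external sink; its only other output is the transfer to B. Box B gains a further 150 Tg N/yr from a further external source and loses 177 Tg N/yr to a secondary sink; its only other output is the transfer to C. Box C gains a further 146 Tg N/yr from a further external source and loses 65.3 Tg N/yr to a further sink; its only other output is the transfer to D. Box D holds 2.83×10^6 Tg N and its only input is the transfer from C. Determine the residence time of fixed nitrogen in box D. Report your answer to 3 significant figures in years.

Box A: F(A→B) = (242 + 94.3) − 99.4 = 236.90 Tg N/yr.
Box B: F(B→C) = (236.90 + 150) − 177 = 209.90 Tg N/yr.
Box C: F(C→D) = (209.90 + 146) − 65.3 = 290.60 Tg N/yr.
Box D throughput = its input = 290.60 Tg N/yr; τ = 2.83×10^6 / 290.60 = 9738 yr.

9740 yr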